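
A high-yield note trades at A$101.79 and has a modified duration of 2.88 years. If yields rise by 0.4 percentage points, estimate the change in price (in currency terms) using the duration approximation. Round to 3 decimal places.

Duration approximation: ΔP/P ≈ -D_mod · Δy = -2.88 × (+0.004) = -0.011520.
ΔP ≈ 101.79 × (-0.011520) = -1.1726208.

-A$1.173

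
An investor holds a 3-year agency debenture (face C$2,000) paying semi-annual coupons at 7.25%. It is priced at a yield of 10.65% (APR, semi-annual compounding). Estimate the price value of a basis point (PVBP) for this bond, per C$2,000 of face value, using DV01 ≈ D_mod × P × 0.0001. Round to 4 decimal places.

C$0.4752

Periodic yield y = 0.05325.
  t   CF        PV=CF/(1+0.05325)^t    t·PV
  1        72.50        68.8346        68.8346
  2        72.50        65.3544       130.7089
  3        72.50        62.0503       186.1508
  4        72.50        58.9131       235.6525
  5        72.50        55.9346       279.6731
  6     2,072.50     1,518.1187     9,108.7123
  Σ                  1,829.2057    10,009.7321
P = 1,829.2057; D_Mac = 5.47217 half-year periods = 2.73609 yrs; D_mod = 2.59776 yrs.
DV01 ≈ 2.59776 × 1,829.2057 × 0.0001 = 0.475183.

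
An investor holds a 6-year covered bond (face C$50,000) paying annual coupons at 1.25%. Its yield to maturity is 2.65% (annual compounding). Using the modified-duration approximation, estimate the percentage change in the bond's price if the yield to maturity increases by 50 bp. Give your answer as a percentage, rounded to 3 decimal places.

-2.829%

Periodic yield y = 0.0265. Modified duration first:
  t   CF        PV=CF/(1+0.0265)^t    t·PV
  1       625.00       608.8651       608.8651
  2       625.00       593.1467     1,186.2934
  3       625.00       577.8341     1,733.5023
  4       625.00       562.9168     2,251.6672
  5       625.00       548.3846     2,741.9230
  6    50,625.00    43,272.4330   259,634.5979
  Σ                 46,163.5802   268,156.8487
P = 46,163.5802; D_Mac = 5.80884 yrs; D_mod = 5.80884/(1+0.0265) = 5.65888 yrs.
ΔP/P ≈ -D_mod · Δy = -5.65888 × (+0.005) = -0.028294 = -2.8294%.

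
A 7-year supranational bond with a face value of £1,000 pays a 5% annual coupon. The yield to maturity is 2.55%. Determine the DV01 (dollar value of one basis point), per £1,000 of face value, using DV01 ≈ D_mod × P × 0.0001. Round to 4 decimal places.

Periodic yield y = 0.0255.
  t   CF        PV=CF/(1+0.0255)^t    t·PV
  1        50.00        48.7567        48.7567
  2        50.00        47.5443        95.0886
  3        50.00        46.3621       139.0863
  4        50.00        45.2093       180.8370
  5        50.00        44.0851       220.4254
  6        50.00        42.9889       257.9332
  7     1,050.00       880.3181     6,162.2269
  Σ                  1,155.2645     7,104.3542
P = 1,155.2645; D_Mac = 6.14955 yrs; D_mod = 5.99663 yrs.
DV01 ≈ 5.99663 × 1,155.2645 × 0.0001 = 0.692770.

£0.6928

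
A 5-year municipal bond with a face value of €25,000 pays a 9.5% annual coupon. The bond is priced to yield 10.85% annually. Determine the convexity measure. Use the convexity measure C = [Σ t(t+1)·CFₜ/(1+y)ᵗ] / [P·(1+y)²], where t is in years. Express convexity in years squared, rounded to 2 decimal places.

With y = 0.1085:
  t   CF        PV=CF/(1+0.1085)^t    t·PV        t(t+1)·PV
  1     2,375.00     2,142.5350     2,142.5350       4,285.0699
  2     2,375.00     1,932.8236     3,865.6472      11,596.9416
  3     2,375.00     1,743.6388     5,230.9164      20,923.6655
  4     2,375.00     1,572.9714     6,291.8856      31,459.4278
  5    27,375.00    16,355.9450    81,779.7248     490,678.3490
  Σ                 23,747.9137    99,310.7089     558,943.4538
P = 23,747.9137.
Convexity = Σ t(t+1)·PV / [P·(1+y)²] = 558,943.4538 / (23,747.9137 × 1.228772) = 19.15451.

19.15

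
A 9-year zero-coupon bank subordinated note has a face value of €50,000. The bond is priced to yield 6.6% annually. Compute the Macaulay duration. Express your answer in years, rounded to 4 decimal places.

A zero-coupon bond has a single cash flow at maturity, so its Macaulay duration equals its maturity: 9 years.

9.0000 years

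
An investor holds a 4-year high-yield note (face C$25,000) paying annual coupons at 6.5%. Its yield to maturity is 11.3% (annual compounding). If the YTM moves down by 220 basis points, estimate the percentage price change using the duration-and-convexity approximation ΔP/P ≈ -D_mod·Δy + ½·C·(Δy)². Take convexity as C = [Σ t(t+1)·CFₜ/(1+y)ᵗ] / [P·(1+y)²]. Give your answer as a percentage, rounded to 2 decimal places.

+7.49%

With y = 0.113:
  t   CF        PV=CF/(1+0.113)^t    t·PV        t(t+1)·PV
  1     1,625.00     1,460.0180     1,460.0180       2,920.0359
  2     1,625.00     1,311.7861     2,623.5723       7,870.7168
  3     1,625.00     1,178.6039     3,535.8117      14,143.2468
  4    26,625.00    17,350.3787    69,401.5149     347,007.5746
  Σ                 21,300.7867    77,020.9168     371,941.5741
P = 21,300.7867; D_Mac = 3.61587 yrs; D_mod = 3.24876 yrs; C = 14.09577.
Duration effect: -3.24876 × (-0.022) = +0.071473
Convexity effect: 0.5 × 14.09577 × (-0.022)² = +0.0034112
ΔP/P ≈ +0.071473 + 0.0034112 = +0.074884 = +7.4884%.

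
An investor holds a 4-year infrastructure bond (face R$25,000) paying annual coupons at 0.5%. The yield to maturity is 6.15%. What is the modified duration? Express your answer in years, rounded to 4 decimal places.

3.7364 years

Periodic yield y = 0.0615. First find Macaulay duration:
  t   CF        PV=CF/(1+0.0615)^t    t·PV
  1       125.00       117.7579       117.7579
  2       125.00       110.9354       221.8707
  3       125.00       104.5081       313.5243
  4    25,125.00    19,789.1015    79,156.4061
  Σ                 20,122.3029    79,809.5590
P = 20,122.3029; Macaulay duration = 79,809.5590 / 20,122.3029 = 3.96622 years.
Modified duration = D_Mac / (1 + y) = 3.96622 / 1.0615 = 3.73643 years.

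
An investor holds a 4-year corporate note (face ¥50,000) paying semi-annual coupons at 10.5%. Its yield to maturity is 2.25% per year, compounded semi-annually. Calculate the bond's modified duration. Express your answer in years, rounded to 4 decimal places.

Periodic yield y = 0.01125. First find Macaulay duration:
  t   CF        PV=CF/(1+0.01125)^t    t·PV
  1     2,625.00     2,595.7973     2,595.7973
  2     2,625.00     2,566.9194     5,133.8389
  3     2,625.00     2,538.3629     7,615.0886
  4     2,625.00     2,510.1240    10,040.4958
  5     2,625.00     2,482.1992    12,410.9961
  6     2,625.00     2,454.5851    14,727.5108
  7     2,625.00     2,427.2783    16,990.9478
  8    52,625.00    48,119.8020   384,958.4162
  Σ                 65,695.0682   454,473.0915
P = 65,695.0682; Macaulay duration = 454,473.0915 / 65,695.0682 = 6.91792 half-year periods = 3.45896 years.
Modified duration = D_Mac / (1 + y) = 3.45896 / 1.01125 = 3.42048 years.

3.4205 years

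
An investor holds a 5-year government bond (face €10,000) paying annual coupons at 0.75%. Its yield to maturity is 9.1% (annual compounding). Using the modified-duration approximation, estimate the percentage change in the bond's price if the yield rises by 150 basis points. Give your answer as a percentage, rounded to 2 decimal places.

Periodic yield y = 0.091. Modified duration first:
  t   CF        PV=CF/(1+0.091)^t    t·PV
  1        75.00        68.7443        68.7443
  2        75.00        63.0103       126.0207
  3        75.00        57.7547       173.2640
  4        75.00        52.9374       211.7494
  5    10,075.00     6,518.1042    32,590.5212
  Σ                  6,760.5509    33,170.2996
P = 6,760.5509; D_Mac = 4.90645 yrs; D_mod = 4.90645/(1+0.091) = 4.49720 yrs.
ΔP/P ≈ -D_mod · Δy = -4.49720 × (+0.015) = -0.067458 = -6.7458%.

-6.75%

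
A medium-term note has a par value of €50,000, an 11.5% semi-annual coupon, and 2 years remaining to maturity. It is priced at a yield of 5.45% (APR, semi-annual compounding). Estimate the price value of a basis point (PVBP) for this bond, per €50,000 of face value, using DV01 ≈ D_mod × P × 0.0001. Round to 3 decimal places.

€10.034

Periodic yield y = 0.02725.
  t   CF        PV=CF/(1+0.02725)^t    t·PV
  1     2,875.00     2,798.7345     2,798.7345
  2     2,875.00     2,724.4921     5,448.9842
  3     2,875.00     2,652.2191     7,956.6573
  4    52,875.00    47,483.8343   189,935.3371
  Σ                 55,659.2800   206,139.7131
P = 55,659.2800; D_Mac = 3.70360 half-year periods = 1.85180 yrs; D_mod = 1.80268 yrs.
DV01 ≈ 1.80268 × 55,659.2800 × 0.0001 = 10.033571.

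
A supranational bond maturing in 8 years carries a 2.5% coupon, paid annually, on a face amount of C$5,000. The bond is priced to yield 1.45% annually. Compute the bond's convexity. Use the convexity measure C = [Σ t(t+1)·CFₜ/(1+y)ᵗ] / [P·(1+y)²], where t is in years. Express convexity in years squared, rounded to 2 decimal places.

With y = 0.0145:
  t   CF        PV=CF/(1+0.0145)^t    t·PV        t(t+1)·PV
  1       125.00       123.2134       123.2134         246.4268
  2       125.00       121.4523       242.9047         728.7141
  3       125.00       119.7165       359.1494       1,436.5975
  4       125.00       118.0054       472.0215       2,360.1076
  5       125.00       116.3188       581.5938       3,489.5627
  6       125.00       114.6562       687.9375       4,815.5622
  7       125.00       113.0175       791.1224       6,328.9794
  8     5,125.00     4,567.4885    36,539.9077     328,859.1691
  Σ                  5,393.8685    39,797.8503     348,265.1194
P = 5,393.8685.
Convexity = Σ t(t+1)·PV / [P·(1+y)²] = 348,265.1194 / (5,393.8685 × 1.029210) = 62.73437.

62.73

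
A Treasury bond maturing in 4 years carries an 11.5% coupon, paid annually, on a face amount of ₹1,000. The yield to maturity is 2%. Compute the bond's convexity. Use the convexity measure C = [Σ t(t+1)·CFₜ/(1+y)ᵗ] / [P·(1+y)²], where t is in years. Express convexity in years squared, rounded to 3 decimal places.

16.087

With y = 0.02:
  t   CF        PV=CF/(1+0.02)^t    t·PV        t(t+1)·PV
  1       115.00       112.7451       112.7451         225.4902
  2       115.00       110.5344       221.0688         663.2065
  3       115.00       108.3671       325.1012       1,300.4048
  4     1,115.00     1,030.0877     4,120.3506      20,601.7530
  Σ                  1,361.7342     4,779.2657      22,790.8545
P = 1,361.7342.
Convexity = Σ t(t+1)·PV / [P·(1+y)²] = 22,790.8545 / (1,361.7342 × 1.040400) = 16.08674.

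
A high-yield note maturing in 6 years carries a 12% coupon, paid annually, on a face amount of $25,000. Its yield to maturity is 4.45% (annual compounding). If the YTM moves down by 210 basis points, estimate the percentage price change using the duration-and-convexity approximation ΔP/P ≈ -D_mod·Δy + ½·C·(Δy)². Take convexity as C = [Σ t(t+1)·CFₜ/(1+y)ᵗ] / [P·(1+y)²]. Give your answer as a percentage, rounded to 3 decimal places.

+10.337%

With y = 0.0445:
  t   CF        PV=CF/(1+0.0445)^t    t·PV        t(t+1)·PV
  1     3,000.00     2,872.1876     2,872.1876       5,744.3753
  2     3,000.00     2,749.8206     5,499.6413      16,498.9238
  3     3,000.00     2,632.6670     7,898.0009      31,592.0034
  4     3,000.00     2,520.5045    10,082.0180      50,410.0900
  5     3,000.00     2,413.1206    12,065.6032      72,393.6190
  6    28,000.00    21,562.9098   129,377.4586     905,642.2100
  Σ                 34,751.2101   167,794.9095   1,082,281.2216
P = 34,751.2101; D_Mac = 4.82846 yrs; D_mod = 4.62275 yrs; C = 28.54653.
Duration effect: -4.62275 × (-0.021) = +0.097078
Convexity effect: 0.5 × 28.54653 × (-0.021)² = +0.0062945
ΔP/P ≈ +0.097078 + 0.0062945 = +0.103372 = +10.3372%.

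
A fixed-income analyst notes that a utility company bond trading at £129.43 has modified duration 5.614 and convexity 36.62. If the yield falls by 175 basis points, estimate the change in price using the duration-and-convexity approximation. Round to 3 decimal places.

+£13.442

Duration effect: -D_mod·Δy = -5.614 × (-0.0175) = +0.098245
Convexity effect: ½·C·(Δy)² = 0.5 × 36.62 × (-0.0175)² = +0.0056074375
ΔP/P ≈ +0.098245 + 0.0056074375 = +0.1038524375
ΔP ≈ 129.43 × (+0.1038524375) = +13.441620985625.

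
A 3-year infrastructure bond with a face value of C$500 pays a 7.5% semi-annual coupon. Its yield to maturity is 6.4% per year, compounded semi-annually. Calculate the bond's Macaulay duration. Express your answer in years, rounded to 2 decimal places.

2.75 years

Periodic yield y = 0.032. Discount each cash flow and weight by its period:
  t   CF        PV=CF/(1+0.032)^t    t·PV
  1        18.75        18.1686        18.1686
  2        18.75        17.6052        35.2105
  3        18.75        17.0593        51.1780
  4        18.75        16.5304        66.1215
  5        18.75        16.0178        80.0890
  6       518.75       429.4177     2,576.5061
  Σ                    514.7990     2,827.2737
Price P = Σ PV = 514.7990.
Macaulay duration = Σ(t·PV) / P = 2,827.2737 / 514.7990 = 5.49199 half-year periods.
In years: 5.49199 / 2 = 2.74600 years.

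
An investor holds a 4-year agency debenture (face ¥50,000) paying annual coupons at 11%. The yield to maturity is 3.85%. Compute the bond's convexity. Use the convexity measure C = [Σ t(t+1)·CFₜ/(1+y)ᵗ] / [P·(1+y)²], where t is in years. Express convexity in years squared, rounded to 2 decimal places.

15.51

With y = 0.0385:
  t   CF        PV=CF/(1+0.0385)^t    t·PV        t(t+1)·PV
  1     5,500.00     5,296.1001     5,296.1001      10,592.2003
  2     5,500.00     5,099.7594    10,199.5188      30,598.5564
  3     5,500.00     4,910.6976    14,732.0927      58,928.3706
  4    55,500.00    47,716.3241   190,865.2964     954,326.4818
  Σ                 63,022.8812   221,093.0080   1,054,445.6091
P = 63,022.8812.
Convexity = Σ t(t+1)·PV / [P·(1+y)²] = 1,054,445.6091 / (63,022.8812 × 1.078482) = 15.51361.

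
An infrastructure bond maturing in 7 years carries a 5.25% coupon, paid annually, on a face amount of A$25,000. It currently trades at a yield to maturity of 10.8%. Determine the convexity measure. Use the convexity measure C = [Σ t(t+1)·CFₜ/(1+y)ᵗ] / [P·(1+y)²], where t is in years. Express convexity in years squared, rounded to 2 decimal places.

35.82

With y = 0.108:
  t   CF        PV=CF/(1+0.108)^t    t·PV        t(t+1)·PV
  1     1,312.50     1,184.5668     1,184.5668       2,369.1336
  2     1,312.50     1,069.1036     2,138.2072       6,414.6216
  3     1,312.50       964.8949     2,894.6848      11,578.7393
  4     1,312.50       870.8438     3,483.3753      17,416.8763
  5     1,312.50       785.9601     3,929.8006      23,578.8036
  6     1,312.50       709.3503     4,256.1017      29,792.7121
  7    26,312.50    12,834.6429    89,842.5004     718,740.0035
  Σ                 18,419.3625   107,729.2368     809,890.8900
P = 18,419.3625.
Convexity = Σ t(t+1)·PV / [P·(1+y)²] = 809,890.8900 / (18,419.3625 × 1.227664) = 35.81561.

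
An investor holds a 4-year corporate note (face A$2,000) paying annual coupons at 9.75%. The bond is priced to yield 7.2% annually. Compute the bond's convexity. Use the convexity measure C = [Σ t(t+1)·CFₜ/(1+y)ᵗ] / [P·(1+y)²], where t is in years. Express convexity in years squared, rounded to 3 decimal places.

14.633

With y = 0.072:
  t   CF        PV=CF/(1+0.072)^t    t·PV        t(t+1)·PV
  1       195.00       181.9030       181.9030         363.8060
  2       195.00       169.6856       339.3712       1,018.1137
  3       195.00       158.2888       474.8665       1,899.4659
  4     2,195.00     1,662.0932     6,648.3730      33,241.8648
  Σ                  2,171.9707     7,644.5137      36,523.2504
P = 2,171.9707.
Convexity = Σ t(t+1)·PV / [P·(1+y)²] = 36,523.2504 / (2,171.9707 × 1.149184) = 14.63275.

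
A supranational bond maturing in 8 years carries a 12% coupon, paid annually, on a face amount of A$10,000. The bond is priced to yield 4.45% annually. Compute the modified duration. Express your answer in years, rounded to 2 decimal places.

5.77 years

Periodic yield y = 0.0445. First find Macaulay duration:
  t   CF        PV=CF/(1+0.0445)^t    t·PV
  1     1,200.00     1,148.8751     1,148.8751
  2     1,200.00     1,099.9283     2,199.8565
  3     1,200.00     1,053.0668     3,159.2003
  4     1,200.00     1,008.2018     4,032.8072
  5     1,200.00       965.2483     4,826.2413
  6     1,200.00       924.1247     5,544.7482
  7     1,200.00       884.7532     6,193.2723
  8    11,200.00     7,905.8846    63,247.0764
  Σ                 14,990.0826    90,352.0773
P = 14,990.0826; Macaulay duration = 90,352.0773 / 14,990.0826 = 6.02746 years.
Modified duration = D_Mac / (1 + y) = 6.02746 / 1.0445 = 5.77066 years.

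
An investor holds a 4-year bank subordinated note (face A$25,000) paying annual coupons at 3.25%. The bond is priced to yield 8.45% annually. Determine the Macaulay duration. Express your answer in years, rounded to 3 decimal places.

3.794 years

Periodic yield y = 0.0845. Discount each cash flow and weight by its year:
  t   CF        PV=CF/(1+0.0845)^t    t·PV
  1       812.50       749.1932       749.1932
  2       812.50       690.8190     1,381.6379
  3       812.50       636.9931     1,910.9792
  4    25,812.50    18,660.0088    74,640.0351
  Σ                 20,737.0140    78,681.8454
Price P = Σ PV = 20,737.0140.
Macaulay duration = Σ(t·PV) / P = 78,681.8454 / 20,737.0140 = 3.79427 years.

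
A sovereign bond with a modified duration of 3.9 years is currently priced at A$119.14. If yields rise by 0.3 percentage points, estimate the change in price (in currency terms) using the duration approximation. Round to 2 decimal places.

-A$1.39

Duration approximation: ΔP/P ≈ -D_mod · Δy = -3.9 × (+0.003) = -0.011700.
ΔP ≈ 119.14 × (-0.011700) = -1.393938.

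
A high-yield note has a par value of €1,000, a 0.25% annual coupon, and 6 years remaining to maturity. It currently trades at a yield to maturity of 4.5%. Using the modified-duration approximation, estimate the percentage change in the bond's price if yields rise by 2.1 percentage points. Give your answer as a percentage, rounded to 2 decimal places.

-11.97%

Periodic yield y = 0.045. Modified duration first:
  t   CF        PV=CF/(1+0.045)^t    t·PV
  1         2.50         2.3923         2.3923
  2         2.50         2.2893         4.5786
  3         2.50         2.1907         6.5722
  4         2.50         2.0964         8.3856
  5         2.50         2.0061        10.0306
  6     1,002.50       769.8155     4,618.8929
  Σ                    780.7904     4,650.8523
P = 780.7904; D_Mac = 5.95660 yrs; D_mod = 5.95660/(1+0.045) = 5.70009 yrs.
ΔP/P ≈ -D_mod · Δy = -5.70009 × (+0.021) = -0.119702 = -11.9702%.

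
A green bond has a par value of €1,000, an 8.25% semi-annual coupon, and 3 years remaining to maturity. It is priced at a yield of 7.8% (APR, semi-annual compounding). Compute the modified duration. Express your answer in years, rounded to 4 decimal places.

2.6179 years

Periodic yield y = 0.039. First find Macaulay duration:
  t   CF        PV=CF/(1+0.039)^t    t·PV
  1        41.25        39.7016        39.7016
  2        41.25        38.2114        76.4228
  3        41.25        36.7771       110.3313
  4        41.25        35.3966       141.5865
  5        41.25        34.0680       170.3398
  6     1,041.25       827.6786     4,966.0716
  Σ                  1,011.8333     5,504.4536
P = 1,011.8333; Macaulay duration = 5,504.4536 / 1,011.8333 = 5.44008 half-year periods = 2.72004 years.
Modified duration = D_Mac / (1 + y) = 2.72004 / 1.039 = 2.61794 years.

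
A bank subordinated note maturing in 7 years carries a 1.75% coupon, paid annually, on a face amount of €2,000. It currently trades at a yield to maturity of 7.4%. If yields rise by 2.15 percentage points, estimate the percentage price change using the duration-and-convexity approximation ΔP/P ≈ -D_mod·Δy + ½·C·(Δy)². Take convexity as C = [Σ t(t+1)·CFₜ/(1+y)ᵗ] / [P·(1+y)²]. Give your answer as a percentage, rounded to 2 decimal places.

With y = 0.074:
  t   CF        PV=CF/(1+0.074)^t    t·PV        t(t+1)·PV
  1        35.00        32.5885        32.5885          65.1769
  2        35.00        30.3431        60.6861         182.0584
  3        35.00        28.2524        84.7572         339.0287
  4        35.00        26.3058       105.2231         526.1153
  5        35.00        24.4933       122.4663         734.7979
  6        35.00        22.8056       136.8339         957.8371
  7     2,035.00     1,234.6232     8,642.3626      69,138.9009
  Σ                  1,399.4118     9,184.9176      71,943.9151
P = 1,399.4118; D_Mac = 6.56341 yrs; D_mod = 6.11119 yrs; C = 44.56973.
Duration effect: -6.11119 × (+0.0215) = -0.131390
Convexity effect: 0.5 × 44.56973 × (0.0215)² = +0.0103012
ΔP/P ≈ -0.131390 + 0.0103012 = -0.121089 = -12.1089%.

-12.11%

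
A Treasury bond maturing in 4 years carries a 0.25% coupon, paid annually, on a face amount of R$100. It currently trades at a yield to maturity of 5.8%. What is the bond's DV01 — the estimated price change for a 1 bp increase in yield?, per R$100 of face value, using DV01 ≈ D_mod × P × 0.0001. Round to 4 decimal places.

R$0.0304

Periodic yield y = 0.058.
  t   CF        PV=CF/(1+0.058)^t    t·PV
  1         0.25         0.2363         0.2363
  2         0.25         0.2233         0.4467
  3         0.25         0.2111         0.6333
  4       100.25        80.0095       320.0381
  Σ                     80.6803       321.3544
P = 80.6803; D_Mac = 3.98306 yrs; D_mod = 3.76471 yrs.
DV01 ≈ 3.76471 × 80.6803 × 0.0001 = 0.030374.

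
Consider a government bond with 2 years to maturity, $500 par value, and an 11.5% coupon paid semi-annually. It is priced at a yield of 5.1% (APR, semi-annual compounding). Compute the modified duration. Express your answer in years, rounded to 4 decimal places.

Periodic yield y = 0.0255. First find Macaulay duration:
  t   CF        PV=CF/(1+0.0255)^t    t·PV
  1        28.75        28.0351        28.0351
  2        28.75        27.3380        54.6760
  3        28.75        26.6582        79.9746
  4       528.75       478.0879     1,912.3515
  Σ                    560.1192     2,075.0371
P = 560.1192; Macaulay duration = 2,075.0371 / 560.1192 = 3.70464 half-year periods = 1.85232 years.
Modified duration = D_Mac / (1 + y) = 1.85232 / 1.0255 = 1.80626 years.

1.8063 years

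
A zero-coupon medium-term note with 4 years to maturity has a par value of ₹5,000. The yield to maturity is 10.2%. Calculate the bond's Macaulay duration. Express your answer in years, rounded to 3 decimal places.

4.000 years

A zero-coupon bond has a single cash flow at maturity, so its Macaulay duration equals its maturity: 4 years.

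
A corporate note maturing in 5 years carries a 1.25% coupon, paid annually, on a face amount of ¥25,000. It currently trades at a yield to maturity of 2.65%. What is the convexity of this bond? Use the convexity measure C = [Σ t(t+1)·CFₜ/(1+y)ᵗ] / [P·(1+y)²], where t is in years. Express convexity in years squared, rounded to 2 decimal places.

27.51

With y = 0.0265:
  t   CF        PV=CF/(1+0.0265)^t    t·PV        t(t+1)·PV
  1       312.50       304.4325       304.4325         608.8651
  2       312.50       296.5733       593.1467       1,779.4401
  3       312.50       288.9170       866.7511       3,467.0045
  4       312.50       281.4584     1,125.8336       5,629.1679
  5    25,312.50    22,209.5762   111,047.8811     666,287.2868
  Σ                 23,380.9575   113,938.0451     677,771.7644
P = 23,380.9575.
Convexity = Σ t(t+1)·PV / [P·(1+y)²] = 677,771.7644 / (23,380.9575 × 1.053702) = 27.51080.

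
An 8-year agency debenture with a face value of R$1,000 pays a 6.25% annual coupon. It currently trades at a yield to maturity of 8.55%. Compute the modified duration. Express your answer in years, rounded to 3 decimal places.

5.908 years

Periodic yield y = 0.0855. First find Macaulay duration:
  t   CF        PV=CF/(1+0.0855)^t    t·PV
  1        62.50        57.5772        57.5772
  2        62.50        53.0421       106.0841
  3        62.50        48.8642       146.5925
  4        62.50        45.0154       180.0614
  5        62.50        41.4697       207.3485
  6        62.50        38.2033       229.2199
  7        62.50        35.1942       246.3595
  8     1,062.50       551.1760     4,409.4082
  Σ                    870.5420     5,582.6512
P = 870.5420; Macaulay duration = 5,582.6512 / 870.5420 = 6.41285 years.
Modified duration = D_Mac / (1 + y) = 6.41285 / 1.0855 = 5.90773 years.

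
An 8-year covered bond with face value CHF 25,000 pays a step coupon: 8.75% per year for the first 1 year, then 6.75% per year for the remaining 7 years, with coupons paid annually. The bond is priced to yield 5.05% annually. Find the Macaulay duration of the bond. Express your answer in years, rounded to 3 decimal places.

6.432 years

Periodic yield y = 0.0505. Discount each cash flow and weight by its year:
  t   CF        PV=CF/(1+0.0505)^t    t·PV
  1     2,187.50     2,082.3417     2,082.3417
  2     1,687.50     1,529.1556     3,058.3111
  3     1,687.50     1,455.6455     4,366.9364
  4     1,687.50     1,385.6692     5,542.6767
  5     1,687.50     1,319.0568     6,595.2840
  6     1,687.50     1,255.6466     7,533.8799
  7     1,687.50     1,195.2848     8,366.9934
  8    26,687.50    17,994.4857   143,955.8855
  Σ                 28,217.2858   181,502.3087
Price P = Σ PV = 28,217.2858.
Macaulay duration = Σ(t·PV) / P = 181,502.3087 / 28,217.2858 = 6.43231 years.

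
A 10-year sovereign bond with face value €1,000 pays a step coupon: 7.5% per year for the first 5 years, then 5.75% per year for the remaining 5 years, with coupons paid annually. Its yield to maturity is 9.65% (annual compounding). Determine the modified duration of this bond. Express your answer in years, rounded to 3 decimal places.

Periodic yield y = 0.0965. First find Macaulay duration:
  t   CF        PV=CF/(1+0.0965)^t    t·PV
  1        75.00        68.3995        68.3995
  2        75.00        62.3798       124.7596
  3        75.00        56.8899       170.6698
  4        75.00        51.8832       207.5328
  5        75.00        47.3171       236.5855
  6        57.50        33.0838       198.5031
  7        57.50        30.1722       211.2056
  8        57.50        27.5169       220.1348
  9        57.50        25.0952       225.8565
  10    1,057.50       420.9146     4,209.1463
  Σ                    823.6522     5,872.7934
P = 823.6522; Macaulay duration = 5,872.7934 / 823.6522 = 7.13019 years.
Modified duration = D_Mac / (1 + y) = 7.13019 / 1.0965 = 6.50268 years.

6.503 years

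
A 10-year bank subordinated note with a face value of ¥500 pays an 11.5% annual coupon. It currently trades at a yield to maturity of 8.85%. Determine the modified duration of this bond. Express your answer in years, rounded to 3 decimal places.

6.162 years

Periodic yield y = 0.0885. First find Macaulay duration:
  t   CF        PV=CF/(1+0.0885)^t    t·PV
  1        57.50        52.8250        52.8250
  2        57.50        48.5301        97.0602
  3        57.50        44.5844       133.7531
  4        57.50        40.9594       163.8378
  5        57.50        37.6293       188.1463
  6        57.50        34.5698       207.4190
  7        57.50        31.7591       222.3140
  8        57.50        29.1770       233.4159
  9        57.50        26.8048       241.2429
  10      557.50       238.7594     2,387.5943
  Σ                    585.5983     3,927.6084
P = 585.5983; Macaulay duration = 3,927.6084 / 585.5983 = 6.70700 years.
Modified duration = D_Mac / (1 + y) = 6.70700 / 1.0885 = 6.16169 years.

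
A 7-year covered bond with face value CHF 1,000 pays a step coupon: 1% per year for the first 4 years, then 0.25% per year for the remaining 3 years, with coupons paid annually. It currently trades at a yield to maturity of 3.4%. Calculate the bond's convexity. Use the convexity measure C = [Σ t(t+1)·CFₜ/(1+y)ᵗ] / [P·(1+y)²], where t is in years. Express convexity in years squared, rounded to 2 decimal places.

With y = 0.034:
  t   CF        PV=CF/(1+0.034)^t    t·PV        t(t+1)·PV
  1        10.00         9.6712         9.6712          19.3424
  2        10.00         9.3532        18.7063          56.1190
  3        10.00         9.0456        27.1369         108.5475
  4        10.00         8.7482        34.9927         174.9637
  5         2.50         2.1151        10.5757          63.4539
  6         2.50         2.0456        12.2735          85.9144
  7     1,002.50       793.3058     5,553.1404      44,425.1228
  Σ                    834.2846     5,666.4966      44,933.4637
P = 834.2846.
Convexity = Σ t(t+1)·PV / [P·(1+y)²] = 44,933.4637 / (834.2846 × 1.069156) = 50.37494.

50.37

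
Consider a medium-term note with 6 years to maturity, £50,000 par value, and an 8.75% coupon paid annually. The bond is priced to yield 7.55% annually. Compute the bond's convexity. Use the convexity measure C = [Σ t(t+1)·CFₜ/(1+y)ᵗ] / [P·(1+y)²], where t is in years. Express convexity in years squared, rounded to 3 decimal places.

27.916

With y = 0.0755:
  t   CF        PV=CF/(1+0.0755)^t    t·PV        t(t+1)·PV
  1     4,375.00     4,067.8754     4,067.8754       8,135.7508
  2     4,375.00     3,782.3109     7,564.6219      22,693.8656
  3     4,375.00     3,516.7931    10,550.3792      42,201.5167
  4     4,375.00     3,269.9145    13,079.6580      65,398.2902
  5     4,375.00     3,040.3668    15,201.8341      91,211.0045
  6    54,375.00    35,134.7430   210,808.4582   1,475,659.2076
  Σ                 52,812.0038   261,272.8268   1,705,299.6353
P = 52,812.0038.
Convexity = Σ t(t+1)·PV / [P·(1+y)²] = 1,705,299.6353 / (52,812.0038 × 1.156700) = 27.91562.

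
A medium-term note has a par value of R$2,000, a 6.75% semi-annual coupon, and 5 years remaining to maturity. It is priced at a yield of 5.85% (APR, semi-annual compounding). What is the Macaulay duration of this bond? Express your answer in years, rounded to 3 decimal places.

Periodic yield y = 0.02925. Discount each cash flow and weight by its period:
  t   CF        PV=CF/(1+0.02925)^t    t·PV
  1        67.50        65.5817        65.5817
  2        67.50        63.7180       127.4360
  3        67.50        61.9072       185.7216
  4        67.50        60.1479       240.5915
  5        67.50        58.4385       292.1927
  6        67.50        56.7778       340.6668
  7        67.50        55.1642       386.1497
  8        67.50        53.5965       428.7723
  9        67.50        52.0734       468.6606
  10    2,067.50     1,549.6612    15,496.6121
  Σ                  2,077.0665    18,032.3849
Price P = Σ PV = 2,077.0665.
Macaulay duration = Σ(t·PV) / P = 18,032.3849 / 2,077.0665 = 8.68166 half-year periods.
In years: 8.68166 / 2 = 4.34083 years.

4.341 years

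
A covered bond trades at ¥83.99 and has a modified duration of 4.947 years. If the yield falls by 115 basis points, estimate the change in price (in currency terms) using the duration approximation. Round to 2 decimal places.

Duration approximation: ΔP/P ≈ -D_mod · Δy = -4.947 × (-0.0115) = +0.0568905.
ΔP ≈ 83.99 × (+0.0568905) = +4.778233095.

+¥4.78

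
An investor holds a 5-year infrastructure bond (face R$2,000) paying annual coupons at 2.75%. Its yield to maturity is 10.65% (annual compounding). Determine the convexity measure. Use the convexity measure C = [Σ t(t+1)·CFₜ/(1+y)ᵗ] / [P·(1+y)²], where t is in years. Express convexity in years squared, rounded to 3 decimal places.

22.438

With y = 0.1065:
  t   CF        PV=CF/(1+0.1065)^t    t·PV        t(t+1)·PV
  1        55.00        49.7063        49.7063          99.4126
  2        55.00        44.9221        89.8442         269.5325
  3        55.00        40.5984       121.7951         487.1803
  4        55.00        36.6908       146.7631         733.8157
  5     2,055.00     1,238.9527     6,194.7636      37,168.5817
  Σ                  1,410.8702     6,602.8723      38,758.5227
P = 1,410.8702.
Convexity = Σ t(t+1)·PV / [P·(1+y)²] = 38,758.5227 / (1,410.8702 × 1.224342) = 22.43765.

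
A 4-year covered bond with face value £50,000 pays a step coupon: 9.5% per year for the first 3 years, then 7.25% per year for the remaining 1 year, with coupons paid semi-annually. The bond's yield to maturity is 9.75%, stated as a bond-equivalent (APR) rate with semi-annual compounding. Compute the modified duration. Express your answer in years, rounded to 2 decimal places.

Periodic yield y = 0.04875. First find Macaulay duration:
  t   CF        PV=CF/(1+0.04875)^t    t·PV
  1     2,375.00     2,264.6007     2,264.6007
  2     2,375.00     2,159.3332     4,318.6664
  3     2,375.00     2,058.9590     6,176.8769
  4     2,375.00     1,963.2505     7,853.0020
  5     2,375.00     1,871.9909     9,359.9547
  6     2,375.00     1,784.9735    10,709.8410
  7     1,812.50     1,298.8955     9,092.2682
  8    51,812.50    35,404.5238   283,236.1903
  Σ                 48,806.5271   333,011.4003
P = 48,806.5271; Macaulay duration = 333,011.4003 / 48,806.5271 = 6.82309 half-year periods = 3.41155 years.
Modified duration = D_Mac / (1 + y) = 3.41155 / 1.04875 = 3.25296 years.

3.25 years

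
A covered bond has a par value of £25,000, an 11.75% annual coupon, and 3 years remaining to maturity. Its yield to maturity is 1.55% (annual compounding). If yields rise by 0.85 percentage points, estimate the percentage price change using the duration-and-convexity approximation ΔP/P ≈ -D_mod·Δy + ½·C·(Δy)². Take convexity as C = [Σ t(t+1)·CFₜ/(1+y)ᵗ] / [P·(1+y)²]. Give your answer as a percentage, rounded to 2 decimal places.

With y = 0.0155:
  t   CF        PV=CF/(1+0.0155)^t    t·PV        t(t+1)·PV
  1     2,937.50     2,892.6637     2,892.6637       5,785.3274
  2     2,937.50     2,848.5118     5,697.0236      17,091.0707
  3    27,937.50    26,677.6615    80,032.9844     320,131.9377
  Σ                 32,418.8370    88,622.6717     343,008.3358
P = 32,418.8370; D_Mac = 2.73368 yrs; D_mod = 2.69195 yrs; C = 10.26000.
Duration effect: -2.69195 × (+0.0085) = -0.022882
Convexity effect: 0.5 × 10.26000 × (0.0085)² = +0.0003706
ΔP/P ≈ -0.022882 + 0.0003706 = -0.022511 = -2.2511%.

-2.25%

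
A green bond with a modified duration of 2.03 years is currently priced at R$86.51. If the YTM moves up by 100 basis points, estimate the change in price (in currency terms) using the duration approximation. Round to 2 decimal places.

-R$1.76

Duration approximation: ΔP/P ≈ -D_mod · Δy = -2.03 × (+0.01) = -0.020300.
ΔP ≈ 86.51 × (-0.020300) = -1.756153.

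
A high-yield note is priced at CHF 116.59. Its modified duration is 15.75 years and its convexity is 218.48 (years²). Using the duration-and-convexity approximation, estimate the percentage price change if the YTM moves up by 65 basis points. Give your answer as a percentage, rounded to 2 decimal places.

-9.78%

Duration effect: -D_mod·Δy = -15.75 × (+0.0065) = -0.102375
Convexity effect: ½·C·(Δy)² = 0.5 × 218.48 × (0.0065)² = +0.00461539
ΔP/P ≈ -0.102375 + 0.00461539 = -0.09775961
= -9.775961%.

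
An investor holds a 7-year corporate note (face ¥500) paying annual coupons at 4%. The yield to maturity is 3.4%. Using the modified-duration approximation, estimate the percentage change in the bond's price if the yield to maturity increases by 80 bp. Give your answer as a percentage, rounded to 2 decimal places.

-4.84%

Periodic yield y = 0.034. Modified duration first:
  t   CF        PV=CF/(1+0.034)^t    t·PV
  1        20.00        19.3424        19.3424
  2        20.00        18.7063        37.4127
  3        20.00        18.0912        54.2737
  4        20.00        17.4964        69.9855
  5        20.00        16.9210        84.6052
  6        20.00        16.3647        98.1879
  7       520.00       411.4903     2,880.4319
  Σ                    518.4123     3,244.2393
P = 518.4123; D_Mac = 6.25803 yrs; D_mod = 6.25803/(1+0.034) = 6.05225 yrs.
ΔP/P ≈ -D_mod · Δy = -6.05225 × (+0.008) = -0.048418 = -4.8418%.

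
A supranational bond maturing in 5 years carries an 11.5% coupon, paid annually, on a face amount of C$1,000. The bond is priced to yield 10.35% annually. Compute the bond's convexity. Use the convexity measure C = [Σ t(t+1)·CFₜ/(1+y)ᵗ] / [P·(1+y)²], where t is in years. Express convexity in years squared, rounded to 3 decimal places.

18.732

With y = 0.1035:
  t   CF        PV=CF/(1+0.1035)^t    t·PV        t(t+1)·PV
  1       115.00       104.2139       104.2139         208.4277
  2       115.00        94.4394       188.8788         566.6363
  3       115.00        85.5817       256.7451       1,026.9802
  4       115.00        77.5548       310.2191       1,551.0953
  5     1,115.00       681.4173     3,407.0867      20,442.5202
  Σ                  1,043.2070     4,267.1434      23,795.6597
P = 1,043.2070.
Convexity = Σ t(t+1)·PV / [P·(1+y)²] = 23,795.6597 / (1,043.2070 × 1.217712) = 18.73193.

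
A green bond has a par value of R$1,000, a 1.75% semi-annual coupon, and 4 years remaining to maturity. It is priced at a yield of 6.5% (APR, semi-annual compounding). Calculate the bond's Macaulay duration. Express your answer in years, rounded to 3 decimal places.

Periodic yield y = 0.0325. Discount each cash flow and weight by its period:
  t   CF        PV=CF/(1+0.0325)^t    t·PV
  1         8.75         8.4746         8.4746
  2         8.75         8.2078        16.4156
  3         8.75         7.9495        23.8484
  4         8.75         7.6992        30.7970
  5         8.75         7.4569        37.2845
  6         8.75         7.2222        43.3330
  7         8.75         6.9948        48.9639
  8     1,008.75       781.0216     6,248.1731
  Σ                    835.0266     6,457.2900
Price P = Σ PV = 835.0266.
Macaulay duration = Σ(t·PV) / P = 6,457.2900 / 835.0266 = 7.73303 half-year periods.
In years: 7.73303 / 2 = 3.86652 years.

3.867 years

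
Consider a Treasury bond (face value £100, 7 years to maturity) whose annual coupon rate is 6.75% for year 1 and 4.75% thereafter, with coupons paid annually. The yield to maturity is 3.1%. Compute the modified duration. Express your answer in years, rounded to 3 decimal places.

Periodic yield y = 0.031. First find Macaulay duration:
  t   CF        PV=CF/(1+0.031)^t    t·PV
  1         6.75         6.5470         6.5470
  2         4.75         4.4686         8.9373
  3         4.75         4.3343        13.0029
  4         4.75         4.2040        16.8159
  5         4.75         4.0776        20.3878
  6         4.75         3.9550        23.7297
  7       104.75        84.5947       592.1632
  Σ                    112.1812       681.5838
P = 112.1812; Macaulay duration = 681.5838 / 112.1812 = 6.07574 years.
Modified duration = D_Mac / (1 + y) = 6.07574 / 1.031 = 5.89306 years.

5.893 years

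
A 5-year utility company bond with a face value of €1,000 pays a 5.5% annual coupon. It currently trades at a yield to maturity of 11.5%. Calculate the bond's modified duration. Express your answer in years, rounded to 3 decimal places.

3.973 years

Periodic yield y = 0.115. First find Macaulay duration:
  t   CF        PV=CF/(1+0.115)^t    t·PV
  1        55.00        49.3274        49.3274
  2        55.00        44.2398        88.4796
  3        55.00        39.6769       119.0308
  4        55.00        35.5847       142.3388
  5     1,055.00       612.1786     3,060.8929
  Σ                    781.0073     3,460.0693
P = 781.0073; Macaulay duration = 3,460.0693 / 781.0073 = 4.43026 years.
Modified duration = D_Mac / (1 + y) = 4.43026 / 1.115 = 3.97333 years.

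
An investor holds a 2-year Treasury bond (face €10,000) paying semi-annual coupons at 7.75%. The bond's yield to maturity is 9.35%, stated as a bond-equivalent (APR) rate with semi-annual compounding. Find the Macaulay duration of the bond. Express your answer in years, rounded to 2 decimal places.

1.89 years

Periodic yield y = 0.04675. Discount each cash flow and weight by its period:
  t   CF        PV=CF/(1+0.04675)^t    t·PV
  1       387.50       370.1935       370.1935
  2       387.50       353.6599       707.3197
  3       387.50       337.8647     1,013.5941
  4    10,387.50     8,652.4512    34,609.8048
  Σ                  9,714.1692    36,700.9120
Price P = Σ PV = 9,714.1692.
Macaulay duration = Σ(t·PV) / P = 36,700.9120 / 9,714.1692 = 3.77808 half-year periods.
In years: 3.77808 / 2 = 1.88904 years.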